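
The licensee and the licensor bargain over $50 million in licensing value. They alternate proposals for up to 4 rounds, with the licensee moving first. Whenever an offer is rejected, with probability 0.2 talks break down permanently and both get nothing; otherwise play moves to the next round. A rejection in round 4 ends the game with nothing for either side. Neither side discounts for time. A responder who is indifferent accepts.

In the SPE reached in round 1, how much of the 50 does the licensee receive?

16.4

By backward induction:
Round 4 (the licensor proposes): rejection yields 0 for the licensee; the licensor offers 0 and keeps 50.
Round 3 (the licensee proposes): rejecting gives the licensor an expected 0.8 × 50 = 40; the licensee offers that and keeps 10.
Round 2 (the licensor proposes): rejecting gives the licensee an expected 0.8 × 10 = 8; the licensor offers that and keeps 42.
Round 1 (the licensee proposes): rejecting gives the licensor an expected 0.8 × 42 = 33.6; the licensee offers that and keeps 16.4.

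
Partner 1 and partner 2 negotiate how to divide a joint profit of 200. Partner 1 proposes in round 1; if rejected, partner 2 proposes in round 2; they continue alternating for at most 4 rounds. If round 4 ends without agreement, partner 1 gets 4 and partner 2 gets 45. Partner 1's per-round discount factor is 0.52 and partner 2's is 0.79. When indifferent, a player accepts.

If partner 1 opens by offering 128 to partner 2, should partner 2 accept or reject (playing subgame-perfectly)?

Work out partner 2's continuation value if the offer is rejected.
Round 4 (partner 2 proposes): partner 1 gets 4 if talks fail, so partner 2 offers 4 and keeps 196.
Round 3 (partner 1 proposes): partner 2 can get 196 next round, worth 0.79 × 196 = 154.84 now; partner 1 offers that and keeps 45.16.
Round 2 (partner 2 proposes): partner 1 can get 45.16 next round, worth 0.52 × 45.16 = 23.4832 now, so partner 2 offers 23.4832, keeping 176.5168.
So by rejecting in round 1, partner 2 gets 176.5168 next round, worth 0.79 × 176.5168 = 139.448272 now.
Offer 128 < 139.448272, so partner 2 rejects.

Reject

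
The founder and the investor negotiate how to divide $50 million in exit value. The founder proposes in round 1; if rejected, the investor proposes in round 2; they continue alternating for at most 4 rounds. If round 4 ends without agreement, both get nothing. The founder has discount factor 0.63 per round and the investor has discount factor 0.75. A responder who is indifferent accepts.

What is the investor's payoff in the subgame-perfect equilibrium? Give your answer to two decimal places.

31.59

Round 4 (the investor proposes): the founder will accept anything ≥ 0, so the investor offers 0 and keeps 50.
Round 3 (the founder proposes): the investor can get 50 next round, worth 0.75 × 50 = 37.5 now; the founder offers that and keeps 12.5.
Round 2 (the investor proposes): the founder can get 12.5 next round, worth 0.63 × 12.5 = 7.875 now. The investor offers 7.875 and keeps 50 − 7.875 = 42.125.
Round 1 (the founder proposes): the investor can get 42.125 next round, worth 0.75 × 42.125 = 31.59375 now; the founder offers that and keeps 18.40625.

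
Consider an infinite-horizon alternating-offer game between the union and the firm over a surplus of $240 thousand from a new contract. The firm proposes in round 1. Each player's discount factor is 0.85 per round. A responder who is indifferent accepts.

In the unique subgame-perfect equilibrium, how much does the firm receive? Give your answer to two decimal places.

129.73

In a stationary SPE each proposer offers the other exactly their discounted continuation value.
If the firm keeps x when proposing and the union keeps y when proposing, then x = 240 − 0.85y and y = 240 − 0.85x.
Solving: x = 240(1 − 0.85) / (1 − 0.85·0.85) = 36 / 0.2775 ≈ 129.7297.
The union gets 240 − 129.7297 ≈ 110.2703.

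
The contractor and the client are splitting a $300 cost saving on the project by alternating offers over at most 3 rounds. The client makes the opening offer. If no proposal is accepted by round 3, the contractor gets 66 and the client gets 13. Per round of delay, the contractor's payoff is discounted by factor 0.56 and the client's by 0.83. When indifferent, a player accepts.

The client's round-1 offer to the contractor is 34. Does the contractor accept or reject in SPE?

Work out the contractor's continuation value if the offer is rejected.
Round 3 (the client proposes): the contractor gets 66 if talks fail, so the client offers 66 and keeps 234.
Round 2 (the contractor proposes): the client can get 234 next round, worth 0.83 × 234 = 194.22 now; the contractor offers that and keeps 105.78.
So by rejecting in round 1, the contractor gets 105.78 next round, worth 0.56 × 105.78 = 59.2368 now.
Offer 34 < 59.2368, so the contractor rejects.

Reject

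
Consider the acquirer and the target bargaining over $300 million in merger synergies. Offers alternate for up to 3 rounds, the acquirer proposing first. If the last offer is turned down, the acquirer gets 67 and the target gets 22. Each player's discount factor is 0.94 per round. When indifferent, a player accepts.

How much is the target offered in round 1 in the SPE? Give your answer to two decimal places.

36.36

Round 3 (the acquirer proposes): the target gets 22 if talks fail, so the acquirer offers 22 and keeps 278.
Round 2 (the target proposes): the acquirer can get 278 next round, worth 0.94 × 278 = 261.32 now; the target offers that and keeps 38.68.
Round 1 (the acquirer proposes): the target can get 38.68 next round, worth 0.94 × 38.68 = 36.3592 now; the acquirer offers that and keeps 263.6408.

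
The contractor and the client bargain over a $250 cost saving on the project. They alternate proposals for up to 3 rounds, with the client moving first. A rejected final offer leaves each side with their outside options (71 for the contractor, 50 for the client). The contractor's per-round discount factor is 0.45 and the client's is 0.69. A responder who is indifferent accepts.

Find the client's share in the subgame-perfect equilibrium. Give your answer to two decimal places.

193.08

Round 3 (the client proposes): the contractor gets 71 if talks fail, so the client offers 71 and keeps 179.
Round 2 (the contractor proposes): the client can get 179 next round, worth 0.69 × 179 = 123.51 now, so the contractor offers 123.51, keeping 126.49.
Round 1 (the client proposes): the contractor can get 126.49 next round, worth 0.45 × 126.49 = 56.9205 now, so the client offers 56.9205, keeping 193.0795.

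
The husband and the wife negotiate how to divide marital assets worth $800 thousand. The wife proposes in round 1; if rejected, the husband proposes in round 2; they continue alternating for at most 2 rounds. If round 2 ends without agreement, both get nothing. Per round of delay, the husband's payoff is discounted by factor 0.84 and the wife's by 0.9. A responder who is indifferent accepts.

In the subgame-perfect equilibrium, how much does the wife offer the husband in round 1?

Round 2 (the husband proposes): rejection yields 0 for the wife; the husband offers 0 and keeps 800.
Round 1 (the wife proposes): the husband can get 800 next round, worth 0.84 × 800 = 672 now, so the wife offers 672, keeping 128.

672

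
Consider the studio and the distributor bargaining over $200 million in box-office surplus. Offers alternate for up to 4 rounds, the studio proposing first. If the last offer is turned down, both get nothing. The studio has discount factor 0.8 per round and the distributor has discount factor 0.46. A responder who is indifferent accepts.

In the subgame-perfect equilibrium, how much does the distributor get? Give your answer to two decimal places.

52.26

Round 4 (the distributor proposes): the studio will accept anything ≥ 0, so the distributor offers 0 and keeps 200.
Round 3 (the studio proposes): the distributor can get 200 next round, worth 0.46 × 200 = 92 now. The studio offers 92 and keeps 200 − 92 = 108.
Round 2 (the distributor proposes): the studio can get 108 next round, worth 0.8 × 108 = 86.4 now. The distributor offers 86.4 and keeps 200 − 86.4 = 113.6.
Round 1 (the studio proposes): the distributor can get 113.6 next round, worth 0.46 × 113.6 = 52.256 now; the studio offers that and keeps 147.744.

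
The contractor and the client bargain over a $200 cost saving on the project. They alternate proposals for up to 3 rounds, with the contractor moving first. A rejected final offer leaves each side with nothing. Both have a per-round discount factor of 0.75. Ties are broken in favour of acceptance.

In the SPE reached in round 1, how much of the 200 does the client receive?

37.5

Solve by backward induction from round 3.
Round 3 (the contractor proposes): rejection yields 0 for the client; the contractor offers 0 and keeps 200.
Round 2 (the client proposes): the contractor can get 200 next round, worth 0.75 × 200 = 150 now. The client offers 150 and keeps 200 − 150 = 50.
Round 1 (the contractor proposes): the client can get 50 next round, worth 0.75 × 50 = 37.5 now; the contractor offers that and keeps 162.5.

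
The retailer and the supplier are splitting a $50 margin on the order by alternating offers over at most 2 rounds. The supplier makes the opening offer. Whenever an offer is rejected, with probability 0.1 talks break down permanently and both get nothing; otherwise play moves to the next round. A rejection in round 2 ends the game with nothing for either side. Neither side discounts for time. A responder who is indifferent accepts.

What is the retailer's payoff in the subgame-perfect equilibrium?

45

Round 2 (the retailer proposes): rejection yields 0 for the supplier; the retailer offers 0 and keeps 50.
Round 1 (the supplier proposes): rejecting gives the retailer an expected 0.9 × 50 = 45, so the supplier offers 45, keeping 5.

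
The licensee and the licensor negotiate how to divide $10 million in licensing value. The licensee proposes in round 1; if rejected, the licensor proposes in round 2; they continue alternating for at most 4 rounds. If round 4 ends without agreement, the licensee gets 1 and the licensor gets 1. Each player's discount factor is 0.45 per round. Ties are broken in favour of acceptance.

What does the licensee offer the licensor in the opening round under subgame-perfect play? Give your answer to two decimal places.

Round 4 (the licensor proposes): the licensee gets 1 if talks fail, so the licensor offers 1 and keeps 9.
Round 3 (the licensee proposes): the licensor can get 9 next round, worth 0.45 × 9 = 4.05 now. The licensee offers 4.05 and keeps 10 − 4.05 = 5.95.
Round 2 (the licensor proposes): the licensee can get 5.95 next round, worth 0.45 × 5.95 = 2.6775 now. The licensor offers 2.6775 and keeps 10 − 2.6775 = 7.3225.
Round 1 (the licensee proposes): the licensor can get 7.3225 next round, worth 0.45 × 7.3225 = 3.295125 now; the licensee offers that and keeps 6.704875.

3.30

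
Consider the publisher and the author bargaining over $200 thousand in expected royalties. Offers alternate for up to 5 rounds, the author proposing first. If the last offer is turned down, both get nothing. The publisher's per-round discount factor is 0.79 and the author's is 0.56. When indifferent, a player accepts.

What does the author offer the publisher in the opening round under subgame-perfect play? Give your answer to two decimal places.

Round 5 (the author proposes): the publisher will accept anything ≥ 0, so the author offers 0 and keeps 200.
Round 4 (the publisher proposes): the author can get 200 next round, worth 0.56 × 200 = 112 now; the publisher offers that and keeps 88.
Round 3 (the author proposes): the publisher can get 88 next round, worth 0.79 × 88 = 69.52 now, so the author offers 69.52, keeping 130.48.
Round 2 (the publisher proposes): the author can get 130.48 next round, worth 0.56 × 130.48 = 73.0688 now; the publisher offers that and keeps 126.9312.
Round 1 (the author proposes): the publisher can get 126.9312 next round, worth 0.79 × 126.9312 = 100.275648 now; the author offers that and keeps 99.724352.

100.28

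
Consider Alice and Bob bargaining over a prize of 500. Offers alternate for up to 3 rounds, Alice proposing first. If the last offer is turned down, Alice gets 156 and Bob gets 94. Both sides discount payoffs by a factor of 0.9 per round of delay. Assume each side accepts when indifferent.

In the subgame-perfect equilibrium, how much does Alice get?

378.86

Round 3 (Alice proposes): Bob gets 94 if talks fail, so Alice offers 94 and keeps 406.
Round 2 (Bob proposes): Alice can get 406 next round, worth 0.9 × 406 = 365.4 now; Bob offers that and keeps 134.6.
Round 1 (Alice proposes): Bob can get 134.6 next round, worth 0.9 × 134.6 = 121.14 now, so Alice offers 121.14, keeping 378.86.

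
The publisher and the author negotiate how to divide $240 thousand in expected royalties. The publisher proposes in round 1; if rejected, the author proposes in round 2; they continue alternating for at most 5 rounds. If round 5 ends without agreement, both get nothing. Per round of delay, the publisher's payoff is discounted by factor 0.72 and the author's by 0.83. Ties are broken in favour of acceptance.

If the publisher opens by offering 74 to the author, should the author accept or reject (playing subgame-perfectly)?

Reject

Round 5 (the publisher proposes): rejection yields 0 for the author; the publisher offers 0 and keeps 240.
Round 4 (the author proposes): the publisher can get 240 next round, worth 0.72 × 240 = 172.8 now. The author offers 172.8 and keeps 240 − 172.8 = 67.2.
Round 3 (the publisher proposes): the author can get 67.2 next round, worth 0.83 × 67.2 = 55.776 now; the publisher offers that and keeps 184.224.
Round 2 (the author proposes): the publisher can get 184.224 next round, worth 0.72 × 184.224 = 132.64128 now; the author offers that and keeps 107.35872.
So by rejecting in round 1, the author gets 107.35872 next round, worth 0.83 × 107.35872 = 89.1077376 now.
Offer 74 < 89.1077376, so the author rejects.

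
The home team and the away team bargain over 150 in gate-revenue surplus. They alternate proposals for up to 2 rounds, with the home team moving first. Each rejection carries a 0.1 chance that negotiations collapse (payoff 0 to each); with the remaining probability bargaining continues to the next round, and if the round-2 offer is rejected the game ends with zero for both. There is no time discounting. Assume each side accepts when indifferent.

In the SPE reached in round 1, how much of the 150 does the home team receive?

Round 2 (the away team proposes): the home team will accept anything ≥ 0, so the away team offers 0 and keeps 150.
Round 1 (the home team proposes): rejecting gives the away team an expected 0.9 × 150 = 135, so the home team offers 135, keeping 15.

15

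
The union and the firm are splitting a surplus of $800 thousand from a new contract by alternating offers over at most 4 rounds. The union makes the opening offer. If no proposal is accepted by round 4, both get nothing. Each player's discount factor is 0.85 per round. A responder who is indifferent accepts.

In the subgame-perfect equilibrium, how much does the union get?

Round 4 (the firm proposes): rejection yields 0 for the union; the firm offers 0 and keeps 800.
Round 3 (the union proposes): the firm can get 800 next round, worth 0.85 × 800 = 680 now, so the union offers 680, keeping 120.
Round 2 (the firm proposes): the union can get 120 next round, worth 0.85 × 120 = 102 now; the firm offers that and keeps 698.
Round 1 (the union proposes): the firm can get 698 next round, worth 0.85 × 698 = 593.3 now, so the union offers 593.3, keeping 206.7.

206.7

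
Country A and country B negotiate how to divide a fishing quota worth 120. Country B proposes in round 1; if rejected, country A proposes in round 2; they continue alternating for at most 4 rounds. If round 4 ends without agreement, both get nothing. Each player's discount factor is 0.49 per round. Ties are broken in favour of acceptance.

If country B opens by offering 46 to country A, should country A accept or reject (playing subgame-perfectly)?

Accept

Round 4 (country A proposes): country B will accept anything ≥ 0, so country A offers 0 and keeps 120.
Round 3 (country B proposes): country A can get 120 next round, worth 0.49 × 120 = 58.8 now. Country B offers 58.8 and keeps 120 − 58.8 = 61.2.
Round 2 (country A proposes): country B can get 61.2 next round, worth 0.49 × 61.2 = 29.988 now, so country A offers 29.988, keeping 90.012.
So by rejecting in round 1, country A gets 90.012 next round, worth 0.49 × 90.012 = 44.10588 now.
Offer 46 ≥ 44.10588, so country A accepts.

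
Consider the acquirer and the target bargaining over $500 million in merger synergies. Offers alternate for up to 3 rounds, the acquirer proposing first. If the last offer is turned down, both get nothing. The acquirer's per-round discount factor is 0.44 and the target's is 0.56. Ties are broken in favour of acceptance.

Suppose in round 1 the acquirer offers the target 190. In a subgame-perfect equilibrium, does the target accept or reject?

Work out the target's continuation value if the offer is rejected.
Round 3 (the acquirer proposes): the target will accept anything ≥ 0, so the acquirer offers 0 and keeps 500.
Round 2 (the target proposes): the acquirer can get 500 next round, worth 0.44 × 500 = 220 now, so the target offers 220, keeping 280.
So by rejecting in round 1, the target gets 280 next round, worth 0.56 × 280 = 156.8 now.
Offer 190 ≥ 156.8, so the target accepts.

Accept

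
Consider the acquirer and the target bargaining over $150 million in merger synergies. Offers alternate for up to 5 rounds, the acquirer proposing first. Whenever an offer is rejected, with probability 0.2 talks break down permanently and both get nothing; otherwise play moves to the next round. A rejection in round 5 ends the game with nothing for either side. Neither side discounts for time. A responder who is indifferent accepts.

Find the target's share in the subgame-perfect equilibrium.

39.36

Round 5 (the acquirer proposes): rejection yields 0 for the target; the acquirer offers 0 and keeps 150.
Round 4 (the target proposes): rejecting gives the acquirer an expected 0.8 × 150 = 120; the target offers that and keeps 30.
Round 3 (the acquirer proposes): rejecting gives the target an expected 0.8 × 30 = 24, so the acquirer offers 24, keeping 126.
Round 2 (the target proposes): rejecting gives the acquirer an expected 0.8 × 126 = 100.8. The target offers 100.8 and keeps 150 − 100.8 = 49.2.
Round 1 (the acquirer proposes): rejecting gives the target an expected 0.8 × 49.2 = 39.36. The acquirer offers 39.36 and keeps 150 − 39.36 = 110.64.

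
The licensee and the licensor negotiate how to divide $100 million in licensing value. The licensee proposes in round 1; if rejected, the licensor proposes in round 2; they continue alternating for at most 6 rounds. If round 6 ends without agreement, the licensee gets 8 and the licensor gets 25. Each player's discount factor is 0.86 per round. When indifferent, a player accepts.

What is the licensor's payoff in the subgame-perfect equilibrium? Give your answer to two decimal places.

Round 6 (the licensor proposes): the licensee gets 8 if talks fail, so the licensor offers 8 and keeps 92.
Round 5 (the licensee proposes): the licensor can get 92 next round, worth 0.86 × 92 = 79.12 now. The licensee offers 79.12 and keeps 100 − 79.12 = 20.88.
Round 4 (the licensor proposes): the licensee can get 20.88 next round, worth 0.86 × 20.88 = 17.9568 now, so the licensor offers 17.9568, keeping 82.0432.
Round 3 (the licensee proposes): the licensor can get 82.0432 next round, worth 0.86 × 82.0432 = 70.557152 now, so the licensee offers 70.557152, keeping 29.442848.
Round 2 (the licensor proposes): the licensee can get 29.442848 next round, worth 0.86 × 29.442848 = 25.32084928 now; the licensor offers that and keeps 74.67915072.
Round 1 (the licensee proposes): the licensor can get 74.67915072 next round, worth 0.86 × 74.67915072 = 64.2240696192 now. The licensee offers 64.2240696192 and keeps 100 − 64.2240696192 = 35.7759303808.

64.22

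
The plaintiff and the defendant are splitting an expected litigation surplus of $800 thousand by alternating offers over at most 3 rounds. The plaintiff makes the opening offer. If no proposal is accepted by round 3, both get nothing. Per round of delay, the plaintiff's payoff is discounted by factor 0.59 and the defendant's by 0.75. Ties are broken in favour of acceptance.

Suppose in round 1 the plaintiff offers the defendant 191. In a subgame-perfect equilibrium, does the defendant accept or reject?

Work out the defendant's continuation value if the offer is rejected.
Round 3 (the plaintiff proposes): rejection yields 0 for the defendant; the plaintiff offers 0 and keeps 800.
Round 2 (the defendant proposes): the plaintiff can get 800 next round, worth 0.59 × 800 = 472 now. The defendant offers 472 and keeps 800 − 472 = 328.
So by rejecting in round 1, the defendant gets 328 next round, worth 0.75 × 328 = 246 now.
Offer 191 < 246, so the defendant rejects.

Reject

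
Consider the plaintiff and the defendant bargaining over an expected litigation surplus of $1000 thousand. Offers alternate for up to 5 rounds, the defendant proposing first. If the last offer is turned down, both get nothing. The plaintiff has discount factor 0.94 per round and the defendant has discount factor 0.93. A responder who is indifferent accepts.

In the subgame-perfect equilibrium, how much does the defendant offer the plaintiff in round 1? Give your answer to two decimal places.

123.32

Round 5 (the defendant proposes): rejection yields 0 for the plaintiff; the defendant offers 0 and keeps 1000.
Round 4 (the plaintiff proposes): the defendant can get 1000 next round, worth 0.93 × 1000 = 930 now, so the plaintiff offers 930, keeping 70.
Round 3 (the defendant proposes): the plaintiff can get 70 next round, worth 0.94 × 70 = 65.8 now, so the defendant offers 65.8, keeping 934.2.
Round 2 (the plaintiff proposes): the defendant can get 934.2 next round, worth 0.93 × 934.2 = 868.806 now, so the plaintiff offers 868.806, keeping 131.194.
Round 1 (the defendant proposes): the plaintiff can get 131.194 next round, worth 0.94 × 131.194 = 123.32236 now. The defendant offers 123.32236 and keeps 1000 − 123.32236 = 876.67764.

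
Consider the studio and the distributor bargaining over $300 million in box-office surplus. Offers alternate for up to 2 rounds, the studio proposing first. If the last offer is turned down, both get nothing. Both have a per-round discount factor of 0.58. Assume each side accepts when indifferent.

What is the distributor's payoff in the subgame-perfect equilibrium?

174

Round 2 (the distributor proposes): the studio will accept anything ≥ 0, so the distributor offers 0 and keeps 300.
Round 1 (the studio proposes): the distributor can get 300 next round, worth 0.58 × 300 = 174 now, so the studio offers 174, keeping 126.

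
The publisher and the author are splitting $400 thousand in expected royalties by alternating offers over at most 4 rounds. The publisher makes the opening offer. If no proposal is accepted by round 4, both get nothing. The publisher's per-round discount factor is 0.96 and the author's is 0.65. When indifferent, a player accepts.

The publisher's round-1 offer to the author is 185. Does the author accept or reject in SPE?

Round 4 (the author proposes): rejection yields 0 for the publisher; the author offers 0 and keeps 400.
Round 3 (the publisher proposes): the author can get 400 next round, worth 0.65 × 400 = 260 now. The publisher offers 260 and keeps 400 − 260 = 140.
Round 2 (the author proposes): the publisher can get 140 next round, worth 0.96 × 140 = 134.4 now; the author offers that and keeps 265.6.
So by rejecting in round 1, the author gets 265.6 next round, worth 0.65 × 265.6 = 172.64 now.
Offer 185 ≥ 172.64, so the author accepts.

Accept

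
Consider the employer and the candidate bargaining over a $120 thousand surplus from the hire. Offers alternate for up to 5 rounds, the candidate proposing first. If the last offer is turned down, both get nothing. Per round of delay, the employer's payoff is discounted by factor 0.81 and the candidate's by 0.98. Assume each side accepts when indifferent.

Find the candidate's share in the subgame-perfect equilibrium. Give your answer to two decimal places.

Round 5 (the candidate proposes): rejection yields 0 for the employer; the candidate offers 0 and keeps 120.
Round 4 (the employer proposes): the candidate can get 120 next round, worth 0.98 × 120 = 117.6 now. The employer offers 117.6 and keeps 120 − 117.6 = 2.4.
Round 3 (the candidate proposes): the employer can get 2.4 next round, worth 0.81 × 2.4 = 1.944 now, so the candidate offers 1.944, keeping 118.056.
Round 2 (the employer proposes): the candidate can get 118.056 next round, worth 0.98 × 118.056 = 115.69488 now, so the employer offers 115.69488, keeping 4.30512.
Round 1 (the candidate proposes): the employer can get 4.30512 next round, worth 0.81 × 4.30512 = 3.4871472 now. The candidate offers 3.4871472 and keeps 120 − 3.4871472 = 116.5128528.

116.51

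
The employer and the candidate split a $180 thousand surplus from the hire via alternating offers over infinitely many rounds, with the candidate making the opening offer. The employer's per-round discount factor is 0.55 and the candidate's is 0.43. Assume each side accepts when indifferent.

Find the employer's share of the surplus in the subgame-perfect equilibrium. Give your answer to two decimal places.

73.91

In a stationary SPE each proposer offers the other exactly their discounted continuation value.
If the candidate keeps x when proposing and the employer keeps y when proposing, then x = 180 − 0.55y and y = 180 − 0.43x.
Solving: x = 180(1 − 0.55) / (1 − 0.43·0.55) = 81 / 0.7635 ≈ 106.0904.
The employer gets 180 − 106.0904 ≈ 73.9096.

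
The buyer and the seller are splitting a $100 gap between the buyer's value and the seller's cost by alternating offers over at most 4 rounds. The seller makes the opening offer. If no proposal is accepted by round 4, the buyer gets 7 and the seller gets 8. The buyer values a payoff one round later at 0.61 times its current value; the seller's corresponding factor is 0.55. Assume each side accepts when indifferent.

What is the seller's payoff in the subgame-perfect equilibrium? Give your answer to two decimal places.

By backward induction:
Round 4 (the buyer proposes): the seller gets 8 if talks fail, so the buyer offers 8 and keeps 92.
Round 3 (the seller proposes): the buyer can get 92 next round, worth 0.61 × 92 = 56.12 now. The seller offers 56.12 and keeps 100 − 56.12 = 43.88.
Round 2 (the buyer proposes): the seller can get 43.88 next round, worth 0.55 × 43.88 = 24.134 now, so the buyer offers 24.134, keeping 75.866.
Round 1 (the seller proposes): the buyer can get 75.866 next round, worth 0.61 × 75.866 = 46.27826 now, so the seller offers 46.27826, keeping 53.72174.

53.72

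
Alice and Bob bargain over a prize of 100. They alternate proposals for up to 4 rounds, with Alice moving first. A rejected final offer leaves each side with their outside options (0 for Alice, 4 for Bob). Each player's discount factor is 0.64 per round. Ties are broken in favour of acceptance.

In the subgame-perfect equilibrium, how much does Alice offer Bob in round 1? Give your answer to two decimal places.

Round 4 (Bob proposes): rejection yields 0 for Alice; Bob offers 0 and keeps 100.
Round 3 (Alice proposes): Bob can get 100 next round, worth 0.64 × 100 = 64 now, so Alice offers 64, keeping 36.
Round 2 (Bob proposes): Alice can get 36 next round, worth 0.64 × 36 = 23.04 now; Bob offers that and keeps 76.96.
Round 1 (Alice proposes): Bob can get 76.96 next round, worth 0.64 × 76.96 = 49.2544 now; Alice offers that and keeps 50.7456.

49.25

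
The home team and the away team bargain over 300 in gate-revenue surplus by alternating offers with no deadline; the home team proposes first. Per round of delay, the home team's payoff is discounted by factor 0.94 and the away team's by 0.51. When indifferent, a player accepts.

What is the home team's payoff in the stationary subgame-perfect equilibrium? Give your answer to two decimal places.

282.37

When the home team proposes, the away team accepts any offer worth at least 0.51 times what the away team would get by proposing next round; and vice versa.
This gives x = 300 − 0.51y and y = 300 − 0.94x, where x and y are each side's share when it proposes.
Hence (1 − 0.51·0.94)x = 300(1 − 0.51), i.e. 0.5206·x = 147.
x ≈ 282.3665; the away team's share is 300 − x ≈ 17.6335.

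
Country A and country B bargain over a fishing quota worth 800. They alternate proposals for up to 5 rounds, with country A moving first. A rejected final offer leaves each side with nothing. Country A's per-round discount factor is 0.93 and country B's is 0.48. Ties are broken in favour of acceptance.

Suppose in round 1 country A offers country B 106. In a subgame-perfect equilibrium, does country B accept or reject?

Accept

Work out country B's continuation value if the offer is rejected.
Round 5 (country A proposes): rejection yields 0 for country B; country A offers 0 and keeps 800.
Round 4 (country B proposes): country A can get 800 next round, worth 0.93 × 800 = 744 now. Country B offers 744 and keeps 800 − 744 = 56.
Round 3 (country A proposes): country B can get 56 next round, worth 0.48 × 56 = 26.88 now; country A offers that and keeps 773.12.
Round 2 (country B proposes): country A can get 773.12 next round, worth 0.93 × 773.12 = 719.0016 now, so country B offers 719.0016, keeping 80.9984.
So by rejecting in round 1, country B gets 80.9984 next round, worth 0.48 × 80.9984 = 38.879232 now.
Offer 106 ≥ 38.879232, so country B accepts.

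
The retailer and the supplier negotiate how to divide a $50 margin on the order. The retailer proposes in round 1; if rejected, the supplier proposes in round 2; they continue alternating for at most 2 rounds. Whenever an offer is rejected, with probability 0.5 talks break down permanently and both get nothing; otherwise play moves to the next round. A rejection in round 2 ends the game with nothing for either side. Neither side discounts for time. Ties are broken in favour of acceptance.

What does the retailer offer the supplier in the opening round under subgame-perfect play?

25

By backward induction:
Round 2 (the supplier proposes): rejection yields 0 for the retailer; the supplier offers 0 and keeps 50.
Round 1 (the retailer proposes): rejecting gives the supplier an expected 0.5 × 50 = 25. The retailer offers 25 and keeps 50 − 25 = 25.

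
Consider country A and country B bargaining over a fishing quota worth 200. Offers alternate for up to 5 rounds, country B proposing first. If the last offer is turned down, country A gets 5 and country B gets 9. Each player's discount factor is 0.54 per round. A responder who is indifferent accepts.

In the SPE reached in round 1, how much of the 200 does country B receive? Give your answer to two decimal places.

135.41

Round 5 (country B proposes): country A gets 5 if talks fail, so country B offers 5 and keeps 195.
Round 4 (country A proposes): country B can get 195 next round, worth 0.54 × 195 = 105.3 now; country A offers that and keeps 94.7.
Round 3 (country B proposes): country A can get 94.7 next round, worth 0.54 × 94.7 = 51.138 now. Country B offers 51.138 and keeps 200 − 51.138 = 148.862.
Round 2 (country A proposes): country B can get 148.862 next round, worth 0.54 × 148.862 = 80.38548 now. Country A offers 80.38548 and keeps 200 − 80.38548 = 119.61452.
Round 1 (country B proposes): country A can get 119.61452 next round, worth 0.54 × 119.61452 = 64.5918408 now. Country B offers 64.5918408 and keeps 200 − 64.5918408 = 135.4081592.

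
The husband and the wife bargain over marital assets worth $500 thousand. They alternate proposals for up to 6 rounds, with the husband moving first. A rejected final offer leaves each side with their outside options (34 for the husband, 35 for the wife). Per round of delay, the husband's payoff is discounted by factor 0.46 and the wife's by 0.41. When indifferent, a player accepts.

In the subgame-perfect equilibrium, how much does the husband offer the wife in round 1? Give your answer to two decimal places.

138.37

Round 6 (the wife proposes): the husband gets 34 if talks fail, so the wife offers 34 and keeps 466.
Round 5 (the husband proposes): the wife can get 466 next round, worth 0.41 × 466 = 191.06 now. The husband offers 191.06 and keeps 500 − 191.06 = 308.94.
Round 4 (the wife proposes): the husband can get 308.94 next round, worth 0.46 × 308.94 = 142.1124 now; the wife offers that and keeps 357.8876.
Round 3 (the husband proposes): the wife can get 357.8876 next round, worth 0.41 × 357.8876 = 146.733916 now, so the husband offers 146.733916, keeping 353.266084.
Round 2 (the wife proposes): the husband can get 353.266084 next round, worth 0.46 × 353.266084 = 162.50239864 now. The wife offers 162.50239864 and keeps 500 − 162.50239864 = 337.49760136.
Round 1 (the husband proposes): the wife can get 337.49760136 next round, worth 0.41 × 337.49760136 = 138.3740165576 now. The husband offers 138.3740165576 and keeps 500 − 138.3740165576 = 361.6259834424.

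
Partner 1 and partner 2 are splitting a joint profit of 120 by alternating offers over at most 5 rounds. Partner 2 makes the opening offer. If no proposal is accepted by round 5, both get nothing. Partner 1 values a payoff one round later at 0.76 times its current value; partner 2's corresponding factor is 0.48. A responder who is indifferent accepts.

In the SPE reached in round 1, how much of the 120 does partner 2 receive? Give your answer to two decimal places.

55.28

Round 5 (partner 2 proposes): rejection yields 0 for partner 1; partner 2 offers 0 and keeps 120.
Round 4 (partner 1 proposes): partner 2 can get 120 next round, worth 0.48 × 120 = 57.6 now; partner 1 offers that and keeps 62.4.
Round 3 (partner 2 proposes): partner 1 can get 62.4 next round, worth 0.76 × 62.4 = 47.424 now. Partner 2 offers 47.424 and keeps 120 − 47.424 = 72.576.
Round 2 (partner 1 proposes): partner 2 can get 72.576 next round, worth 0.48 × 72.576 = 34.83648 now. Partner 1 offers 34.83648 and keeps 120 − 34.83648 = 85.16352.
Round 1 (partner 2 proposes): partner 1 can get 85.16352 next round, worth 0.76 × 85.16352 = 64.7242752 now; partner 2 offers that and keeps 55.2757248.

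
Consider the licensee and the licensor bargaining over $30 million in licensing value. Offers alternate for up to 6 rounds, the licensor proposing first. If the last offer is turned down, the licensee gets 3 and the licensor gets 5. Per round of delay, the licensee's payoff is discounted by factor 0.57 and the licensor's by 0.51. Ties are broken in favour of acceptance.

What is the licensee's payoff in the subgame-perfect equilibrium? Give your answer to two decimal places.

12.02

Round 6 (the licensee proposes): the licensor gets 5 if talks fail, so the licensee offers 5 and keeps 25.
Round 5 (the licensor proposes): the licensee can get 25 next round, worth 0.57 × 25 = 14.25 now; the licensor offers that and keeps 15.75.
Round 4 (the licensee proposes): the licensor can get 15.75 next round, worth 0.51 × 15.75 = 8.0325 now, so the licensee offers 8.0325, keeping 21.9675.
Round 3 (the licensor proposes): the licensee can get 21.9675 next round, worth 0.57 × 21.9675 = 12.521475 now, so the licensor offers 12.521475, keeping 17.478525.
Round 2 (the licensee proposes): the licensor can get 17.478525 next round, worth 0.51 × 17.478525 = 8.91404775 now. The licensee offers 8.91404775 and keeps 30 − 8.91404775 = 21.08595225.
Round 1 (the licensor proposes): the licensee can get 21.08595225 next round, worth 0.57 × 21.08595225 = 12.0189927825 now; the licensor offers that and keeps 17.9810072175.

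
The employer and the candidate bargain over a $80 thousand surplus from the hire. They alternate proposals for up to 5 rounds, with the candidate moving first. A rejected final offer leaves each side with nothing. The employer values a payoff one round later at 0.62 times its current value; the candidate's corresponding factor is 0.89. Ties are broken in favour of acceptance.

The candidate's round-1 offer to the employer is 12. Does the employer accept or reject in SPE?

Round 5 (the candidate proposes): the employer will accept anything ≥ 0, so the candidate offers 0 and keeps 80.
Round 4 (the employer proposes): the candidate can get 80 next round, worth 0.89 × 80 = 71.2 now. The employer offers 71.2 and keeps 80 − 71.2 = 8.8.
Round 3 (the candidate proposes): the employer can get 8.8 next round, worth 0.62 × 8.8 = 5.456 now. The candidate offers 5.456 and keeps 80 − 5.456 = 74.544.
Round 2 (the employer proposes): the candidate can get 74.544 next round, worth 0.89 × 74.544 = 66.34416 now; the employer offers that and keeps 13.65584.
So by rejecting in round 1, the employer gets 13.65584 next round, worth 0.62 × 13.65584 = 8.4666208 now.
Offer 12 ≥ 8.4666208, so the employer accepts.

Accept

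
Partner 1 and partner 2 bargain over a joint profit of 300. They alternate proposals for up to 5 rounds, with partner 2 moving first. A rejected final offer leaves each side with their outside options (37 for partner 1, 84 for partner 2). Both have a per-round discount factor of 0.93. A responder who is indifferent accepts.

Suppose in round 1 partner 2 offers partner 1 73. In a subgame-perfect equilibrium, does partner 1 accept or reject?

Accept

Work out partner 1's continuation value if the offer is rejected.
Round 5 (partner 2 proposes): partner 1 gets 37 if talks fail, so partner 2 offers 37 and keeps 263.
Round 4 (partner 1 proposes): partner 2 can get 263 next round, worth 0.93 × 263 = 244.59 now; partner 1 offers that and keeps 55.41.
Round 3 (partner 2 proposes): partner 1 can get 55.41 next round, worth 0.93 × 55.41 = 51.5313 now. Partner 2 offers 51.5313 and keeps 300 − 51.5313 = 248.4687.
Round 2 (partner 1 proposes): partner 2 can get 248.4687 next round, worth 0.93 × 248.4687 = 231.075891 now. Partner 1 offers 231.075891 and keeps 300 − 231.075891 = 68.924109.
So by rejecting in round 1, partner 1 gets 68.924109 next round, worth 0.93 × 68.924109 = 64.09942137 now.
Offer 73 ≥ 64.09942137, so partner 1 accepts.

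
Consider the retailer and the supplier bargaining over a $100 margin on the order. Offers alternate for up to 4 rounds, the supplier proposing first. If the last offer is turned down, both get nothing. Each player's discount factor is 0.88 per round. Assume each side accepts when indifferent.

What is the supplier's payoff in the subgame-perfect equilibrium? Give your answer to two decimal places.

21.29

Round 4 (the retailer proposes): rejection yields 0 for the supplier; the retailer offers 0 and keeps 100.
Round 3 (the supplier proposes): the retailer can get 100 next round, worth 0.88 × 100 = 88 now, so the supplier offers 88, keeping 12.
Round 2 (the retailer proposes): the supplier can get 12 next round, worth 0.88 × 12 = 10.56 now; the retailer offers that and keeps 89.44.
Round 1 (the supplier proposes): the retailer can get 89.44 next round, worth 0.88 × 89.44 = 78.7072 now. The supplier offers 78.7072 and keeps 100 − 78.7072 = 21.2928.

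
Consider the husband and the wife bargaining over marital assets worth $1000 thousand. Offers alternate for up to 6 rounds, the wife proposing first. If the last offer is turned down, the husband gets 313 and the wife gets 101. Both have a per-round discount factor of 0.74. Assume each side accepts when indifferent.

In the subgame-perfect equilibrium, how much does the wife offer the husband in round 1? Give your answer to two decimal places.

Work backward from the last round.
Round 6 (the husband proposes): the wife gets 101 if talks fail, so the husband offers 101 and keeps 899.
Round 5 (the wife proposes): the husband can get 899 next round, worth 0.74 × 899 = 665.26 now, so the wife offers 665.26, keeping 334.74.
Round 4 (the husband proposes): the wife can get 334.74 next round, worth 0.74 × 334.74 = 247.7076 now. The husband offers 247.7076 and keeps 1000 − 247.7076 = 752.2924.
Round 3 (the wife proposes): the husband can get 752.2924 next round, worth 0.74 × 752.2924 = 556.696376 now; the wife offers that and keeps 443.303624.
Round 2 (the husband proposes): the wife can get 443.303624 next round, worth 0.74 × 443.303624 = 328.04468176 now; the husband offers that and keeps 671.95531824.
Round 1 (the wife proposes): the husband can get 671.95531824 next round, worth 0.74 × 671.95531824 = 497.2469354976 now; the wife offers that and keeps 502.7530645024.

497.25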